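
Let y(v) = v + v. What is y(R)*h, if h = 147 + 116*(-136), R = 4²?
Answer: -500128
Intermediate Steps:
R = 16
h = -15629 (h = 147 - 15776 = -15629)
y(v) = 2*v
y(R)*h = (2*16)*(-15629) = 32*(-15629) = -500128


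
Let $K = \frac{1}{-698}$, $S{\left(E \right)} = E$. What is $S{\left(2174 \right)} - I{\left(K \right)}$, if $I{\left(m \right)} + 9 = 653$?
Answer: $1530$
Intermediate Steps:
$K = - \frac{1}{698} \approx -0.0014327$
$I{\left(m \right)} = 644$ ($I{\left(m \right)} = -9 + 653 = 644$)
$S{\left(2174 \right)} - I{\left(K \right)} = 2174 - 644 = 1530$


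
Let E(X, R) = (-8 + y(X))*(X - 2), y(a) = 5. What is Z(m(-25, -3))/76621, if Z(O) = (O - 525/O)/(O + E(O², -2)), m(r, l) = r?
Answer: 2/72560087 ≈ 2.7563e-8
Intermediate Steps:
E(X, R) = 6 - 3*X (E(X, R) = (-8 + 5)*(X - 2) = -3*(-2 + X) = 6 - 3*X)
Z(O) = (O - 525/O)/(6 + O - 3*O²) (Z(O) = (O - 525/O)/(O + (6 - 3*O²)) = (O - 525/O)/(6 + O - 3*O²))
Z(m(-25, -3))/76621 = ((-525 + (-25)²)/((-25)*(6 - 25 - 3*(-25)²)))/76621 = -(-525 + 625)/(25*(6 - 25 - 3*625))*(1/76621) = -1/25*100/(6 - 25 - 1875)*(1/76621) = -1/25*100/(-1894)*(1/76621) = -1/25*(-1/1894)*100*(1/76621) = (2/947)*(1/76621) = 2/72560087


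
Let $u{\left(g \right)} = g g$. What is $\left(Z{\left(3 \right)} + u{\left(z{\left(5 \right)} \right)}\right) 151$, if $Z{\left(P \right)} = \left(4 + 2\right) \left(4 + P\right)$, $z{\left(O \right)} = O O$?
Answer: $100717$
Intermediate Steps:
$z{\left(O \right)} = O^{2}$
$u{\left(g \right)} = g^{2}$
$Z{\left(P \right)} = 24 + 6 P$ ($Z{\left(P \right)} = 6 \left(4 + P\right) = 24 + 6 P$)
$\left(Z{\left(3 \right)} + u{\left(z{\left(5 \right)} \right)}\right) 151 = \left(\left(24 + 6 \cdot 3\right) + \left(5^{2}\right)^{2}\right) 151 = \left(\left(24 + 18\right) + 25^{2}\right) 151 = \left(42 + 625\right) 151 = 667 \cdot 151 = 100717$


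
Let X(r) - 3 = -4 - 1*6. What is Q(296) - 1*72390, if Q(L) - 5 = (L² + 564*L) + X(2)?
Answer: 182168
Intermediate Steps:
X(r) = -7 (X(r) = 3 + (-4 - 1*6) = 3 + (-4 - 6) = 3 - 10 = -7)
Q(L) = -2 + L² + 564*L (Q(L) = 5 + ((L² + 564*L) - 7) = 5 + (-7 + L² + 564*L) = -2 + L² + 564*L)
Q(296) - 1*72390 = (-2 + 296² + 564*296) - 1*72390 = (-2 + 87616 + 166944) - 72390 = 254558 - 72390 = 182168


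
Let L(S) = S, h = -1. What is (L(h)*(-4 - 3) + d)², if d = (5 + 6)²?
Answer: 16384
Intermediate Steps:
d = 121 (d = 11² = 121)
(L(h)*(-4 - 3) + d)² = (-(-4 - 3) + 121)² = (-1*(-7) + 121)² = (7 + 121)² = 128² = 16384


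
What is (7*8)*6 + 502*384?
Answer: 193104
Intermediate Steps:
(7*8)*6 + 502*384 = 56*6 + 192768 = 336 + 192768 = 193104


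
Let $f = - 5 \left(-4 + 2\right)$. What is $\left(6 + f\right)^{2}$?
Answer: $256$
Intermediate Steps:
$f = 10$ ($f = \left(-5\right) \left(-2\right) = 10$)
$\left(6 + f\right)^{2} = \left(6 + 10\right)^{2} = 16^{2} = 256$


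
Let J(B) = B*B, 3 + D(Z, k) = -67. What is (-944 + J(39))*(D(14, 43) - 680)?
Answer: -432750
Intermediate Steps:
D(Z, k) = -70 (D(Z, k) = -3 - 67 = -70)
J(B) = B**2
(-944 + J(39))*(D(14, 43) - 680) = (-944 + 39**2)*(-70 - 680) = (-944 + 1521)*(-750) = 577*(-750) = -432750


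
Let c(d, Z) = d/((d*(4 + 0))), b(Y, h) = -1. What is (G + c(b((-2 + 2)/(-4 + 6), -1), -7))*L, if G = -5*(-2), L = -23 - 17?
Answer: -410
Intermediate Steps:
c(d, Z) = ¼ (c(d, Z) = d/((d*4)) = d/((4*d)) = d*(1/(4*d)) = ¼)
L = -40
G = 10
(G + c(b((-2 + 2)/(-4 + 6), -1), -7))*L = (10 + ¼)*(-40) = (41/4)*(-40) = -410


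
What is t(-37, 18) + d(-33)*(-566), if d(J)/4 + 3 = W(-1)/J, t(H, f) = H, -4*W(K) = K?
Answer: 223481/33 ≈ 6772.1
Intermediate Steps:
W(K) = -K/4
d(J) = -12 + 1/J (d(J) = -12 + 4*((-¼*(-1))/J) = -12 + 4*(1/(4*J)) = -12 + 1/J)
t(-37, 18) + d(-33)*(-566) = -37 + (-12 + 1/(-33))*(-566) = -37 + (-12 - 1/33)*(-566) = -37 - 397/33*(-566) = -37 + 224702/33 = 223481/33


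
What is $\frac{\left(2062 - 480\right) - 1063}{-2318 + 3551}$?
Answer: $\frac{173}{411} \approx 0.42092$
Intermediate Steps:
$\frac{\left(2062 - 480\right) - 1063}{-2318 + 3551} = \frac{\left(2062 - 480\right) - 1063}{1233} = \left(1582 - 1063\right) \frac{1}{1233} = 519 \cdot \frac{1}{1233} = \frac{173}{411}$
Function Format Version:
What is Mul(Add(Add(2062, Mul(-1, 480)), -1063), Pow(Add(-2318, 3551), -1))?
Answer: Rational(173, 411) ≈ 0.42092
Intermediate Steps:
Mul(Add(Add(2062, Mul(-1, 480)), -1063), Pow(Add(-2318, 3551), -1)) = Mul(Add(Add(2062, -480), -1063), Pow(1233, -1)) = Mul(Add(1582, -1063), Rational(1, 1233)) = Mul(519, Rational(1, 1233)) = Rational(173, 411)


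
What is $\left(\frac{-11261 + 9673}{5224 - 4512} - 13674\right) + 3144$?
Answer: $- \frac{1874737}{178} \approx -10532.0$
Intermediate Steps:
$\left(\frac{-11261 + 9673}{5224 - 4512} - 13674\right) + 3144 = \left(- \frac{1588}{712} - 13674\right) + 3144 = \left(\left(-1588\right) \frac{1}{712} - 13674\right) + 3144 = \left(- \frac{397}{178} - 13674\right) + 3144 = - \frac{2434369}{178} + 3144 = - \frac{1874737}{178}$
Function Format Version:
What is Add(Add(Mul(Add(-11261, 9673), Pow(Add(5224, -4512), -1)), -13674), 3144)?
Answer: Rational(-1874737, 178) ≈ -10532.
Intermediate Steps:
Add(Add(Mul(Add(-11261, 9673), Pow(Add(5224, -4512), -1)), -13674), 3144) = Add(Add(Mul(-1588, Pow(712, -1)), -13674), 3144) = Add(Add(Mul(-1588, Rational(1, 712)), -13674), 3144) = Add(Add(Rational(-397, 178), -13674), 3144) = Add(Rational(-2434369, 178), 3144) = Rational(-1874737, 178)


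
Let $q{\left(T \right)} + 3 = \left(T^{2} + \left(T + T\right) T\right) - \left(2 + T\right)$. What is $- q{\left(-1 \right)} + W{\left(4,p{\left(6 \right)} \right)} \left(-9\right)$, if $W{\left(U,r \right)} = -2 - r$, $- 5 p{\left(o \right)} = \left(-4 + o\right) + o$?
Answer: $\frac{23}{5} \approx 4.6$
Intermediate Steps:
$p{\left(o \right)} = \frac{4}{5} - \frac{2 o}{5}$ ($p{\left(o \right)} = - \frac{\left(-4 + o\right) + o}{5} = - \frac{-4 + 2 o}{5} = \frac{4}{5} - \frac{2 o}{5}$)
$q{\left(T \right)} = -5 - T + 3 T^{2}$ ($q{\left(T \right)} = -3 - \left(2 + T - T^{2} - \left(T + T\right) T\right) = -3 - \left(2 + T - T^{2} - 2 T T\right) = -3 - \left(2 + T - 3 T^{2}\right) = -5 - T + 3 T^{2}$)
$- q{\left(-1 \right)} + W{\left(4,p{\left(6 \right)} \right)} \left(-9\right) = - (-5 - -1 + 3 \left(-1\right)^{2}) + \left(-2 - \left(\frac{4}{5} - \frac{12}{5}\right)\right) \left(-9\right) = - (-5 + 1 + 3 \cdot 1) + \left(-2 - \left(\frac{4}{5} - \frac{12}{5}\right)\right) \left(-9\right) = - (-5 + 1 + 3) + \left(-2 - - \frac{8}{5}\right) \left(-9\right) = \left(-1\right) \left(-1\right) + \left(-2 + \frac{8}{5}\right) \left(-9\right) = 1 - - \frac{18}{5} = 1 + \frac{18}{5} = \frac{23}{5}$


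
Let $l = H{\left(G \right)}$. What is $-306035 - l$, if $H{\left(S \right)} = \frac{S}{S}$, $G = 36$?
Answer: $-306036$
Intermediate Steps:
$H{\left(S \right)} = 1$
$l = 1$
$-306035 - l = -306035 - 1 = -306036$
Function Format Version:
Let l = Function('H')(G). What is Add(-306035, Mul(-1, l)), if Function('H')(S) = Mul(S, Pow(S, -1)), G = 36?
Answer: -306036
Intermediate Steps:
Function('H')(S) = 1
l = 1
Add(-306035, Mul(-1, l)) = Add(-306035, Mul(-1, 1)) = Add(-306035, -1) = -306036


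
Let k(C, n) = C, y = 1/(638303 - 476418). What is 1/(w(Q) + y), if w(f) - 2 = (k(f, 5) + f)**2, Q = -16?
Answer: 161885/166094011 ≈ 0.00097466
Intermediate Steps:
y = 1/161885 ≈ 6.1772e-6
w(f) = 2 + 4*f**2 (w(f) = 2 + (f + f)**2 = 2 + (2*f)**2 = 2 + 4*f**2)
1/(w(Q) + y) = 1/((2 + 4*(-16)**2) + 1/161885) = 1/((2 + 4*256) + 1/161885) = 1/((2 + 1024) + 1/161885) = 1/(1026 + 1/161885) = 1/(166094011/161885) = 161885/166094011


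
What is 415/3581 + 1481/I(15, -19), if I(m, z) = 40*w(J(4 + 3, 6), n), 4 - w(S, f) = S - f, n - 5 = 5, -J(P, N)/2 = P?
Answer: 5768261/4010720 ≈ 1.4382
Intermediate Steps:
J(P, N) = -2*P
n = 10 (n = 5 + 5 = 10)
w(S, f) = 4 + f - S (w(S, f) = 4 - (S - f) = 4 + (f - S) = 4 + f - S)
I(m, z) = 1120 (I(m, z) = 40*(4 + 10 - (-2)*(4 + 3)) = 40*(4 + 10 - (-2)*7) = 40*(4 + 10 - 1*(-14)) = 40*(4 + 10 + 14) = 40*28 = 1120)
415/3581 + 1481/I(15, -19) = 415/3581 + 1481/1120 = 5768261/4010720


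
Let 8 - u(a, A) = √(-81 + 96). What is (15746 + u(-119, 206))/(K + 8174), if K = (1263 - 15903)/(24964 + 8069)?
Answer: 86733647/44999517 - 11011*√15/89999034 ≈ 1.9270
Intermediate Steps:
u(a, A) = 8 - √15 (u(a, A) = 8 - √(-81 + 96) = 8 - √15)
K = -4880/11011 (K = -14640/33033 = -14640*1/33033 = -4880/11011 ≈ -0.44319)
(15746 + u(-119, 206))/(K + 8174) = (15746 + (8 - √15))/(-4880/11011 + 8174) = (15754 - √15)/(89999034/11011) = (15754 - √15)*(11011/89999034) = 86733647/44999517 - 11011*√15/89999034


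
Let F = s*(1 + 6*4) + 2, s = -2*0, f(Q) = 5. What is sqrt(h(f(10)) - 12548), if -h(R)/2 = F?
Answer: 2*I*sqrt(3138) ≈ 112.04*I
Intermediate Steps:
s = 0
F = 2 (F = 0*(1 + 6*4) + 2 = 0*(1 + 24) + 2 = 0*25 + 2 = 0 + 2 = 2)
h(R) = -4 (h(R) = -2*2 = -4)
sqrt(h(f(10)) - 12548) = sqrt(-4 - 12548) = sqrt(-12552) = 2*I*sqrt(3138)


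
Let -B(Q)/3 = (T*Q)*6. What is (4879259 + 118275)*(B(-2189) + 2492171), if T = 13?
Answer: 15014576156998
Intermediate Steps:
B(Q) = -234*Q (B(Q) = -3*13*Q*6 = -234*Q)
(4879259 + 118275)*(B(-2189) + 2492171) = (4879259 + 118275)*(-234*(-2189) + 2492171) = 4997534*(512226 + 2492171) = 4997534*3004397 = 15014576156998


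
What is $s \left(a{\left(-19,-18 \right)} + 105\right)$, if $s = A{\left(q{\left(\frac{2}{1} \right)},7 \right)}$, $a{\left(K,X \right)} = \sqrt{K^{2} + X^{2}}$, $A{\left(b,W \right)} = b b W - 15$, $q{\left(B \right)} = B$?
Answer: $1365 + 13 \sqrt{685} \approx 1705.2$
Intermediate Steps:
$A{\left(b,W \right)} = -15 + W b^{2}$ ($A{\left(b,W \right)} = b^{2} W - 15 = W b^{2} - 15 = -15 + W b^{2}$)
$s = 13$ ($s = -15 + 7 \left(\frac{2}{1}\right)^{2} = -15 + 7 \left(2 \cdot 1\right)^{2} = -15 + 7 \cdot 2^{2} = -15 + 7 \cdot 4 = -15 + 28 = 13$)
$s \left(a{\left(-19,-18 \right)} + 105\right) = 13 \left(\sqrt{\left(-19\right)^{2} + \left(-18\right)^{2}} + 105\right) = 13 \left(\sqrt{361 + 324} + 105\right) = 13 \left(\sqrt{685} + 105\right) = 13 \left(105 + \sqrt{685}\right) = 1365 + 13 \sqrt{685}$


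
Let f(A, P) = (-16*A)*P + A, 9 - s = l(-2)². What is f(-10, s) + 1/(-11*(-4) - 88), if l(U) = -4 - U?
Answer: 34759/44 ≈ 789.98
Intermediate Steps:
s = 5 (s = 9 - (-4 - 1*(-2))² = 9 - (-4 + 2)² = 9 - 1*(-2)² = 9 - 1*4 = 9 - 4 = 5)
f(A, P) = A - 16*A*P (f(A, P) = -16*A*P + A = A - 16*A*P)
f(-10, s) + 1/(-11*(-4) - 88) = -10*(1 - 16*5) + 1/(-11*(-4) - 88) = -10*(1 - 80) + 1/(44 - 88) = -10*(-79) + 1/(-44) = 790 - 1/44 = 34759/44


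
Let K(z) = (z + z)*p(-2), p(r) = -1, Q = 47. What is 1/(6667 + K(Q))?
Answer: 1/6573 ≈ 0.00015214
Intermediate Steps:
K(z) = -2*z (K(z) = (z + z)*(-1) = (2*z)*(-1) = -2*z)
1/(6667 + K(Q)) = 1/(6667 - 2*47) = 1/(6667 - 94) = 1/6573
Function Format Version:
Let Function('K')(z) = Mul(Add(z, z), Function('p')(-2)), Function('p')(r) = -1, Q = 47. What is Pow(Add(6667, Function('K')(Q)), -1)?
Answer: Rational(1, 6573) ≈ 0.00015214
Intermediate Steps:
Function('K')(z) = Mul(-2, z) (Function('K')(z) = Mul(Add(z, z), -1) = Mul(Mul(2, z), -1) = Mul(-2, z))
Pow(Add(6667, Function('K')(Q)), -1) = Pow(Add(6667, Mul(-2, 47)), -1) = Pow(Add(6667, -94), -1) = Pow(6573, -1) = Rational(1, 6573)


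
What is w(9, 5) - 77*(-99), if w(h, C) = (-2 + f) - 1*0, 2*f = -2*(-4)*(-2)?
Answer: 7613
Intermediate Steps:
f = -8 (f = (-2*(-4)*(-2))/2 = (8*(-2))/2 = (½)*(-16) = -8)
w(h, C) = -10 (w(h, C) = (-2 - 8) - 1*0 = -10 + 0 = -10)
w(9, 5) - 77*(-99) = -10 - 77*(-99) = -10 + 7623 = 7613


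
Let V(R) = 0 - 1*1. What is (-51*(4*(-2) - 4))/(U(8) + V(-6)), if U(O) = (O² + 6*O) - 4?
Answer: 612/107 ≈ 5.7196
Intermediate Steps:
V(R) = -1 (V(R) = 0 - 1 = -1)
U(O) = -4 + O² + 6*O
(-51*(4*(-2) - 4))/(U(8) + V(-6)) = (-51*(4*(-2) - 4))/((-4 + 8² + 6*8) - 1) = (-51*(-8 - 4))/((-4 + 64 + 48) - 1) = (-51*(-12))/(108 - 1) = 612/107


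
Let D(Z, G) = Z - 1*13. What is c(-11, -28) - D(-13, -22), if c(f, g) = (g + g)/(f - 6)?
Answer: 498/17 ≈ 29.294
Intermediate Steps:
D(Z, G) = -13 + Z (D(Z, G) = Z - 13 = -13 + Z)
c(f, g) = 2*g/(-6 + f) (c(f, g) = (2*g)/(-6 + f) = 2*g/(-6 + f))
c(-11, -28) - D(-13, -22) = 2*(-28)/(-6 - 11) - (-13 - 13) = 2*(-28)/(-17) - 1*(-26) = 2*(-28)*(-1/17) + 26 = 56/17 + 26 = 498/17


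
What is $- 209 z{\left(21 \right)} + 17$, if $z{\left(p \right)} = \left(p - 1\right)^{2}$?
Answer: $-83583$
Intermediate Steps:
$z{\left(p \right)} = \left(-1 + p\right)^{2}$
$- 209 z{\left(21 \right)} + 17 = - 209 \left(-1 + 21\right)^{2} + 17 = - 209 \cdot 20^{2} + 17 = \left(-209\right) 400 + 17 = -83600 + 17 = -83583$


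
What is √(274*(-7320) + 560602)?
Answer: I*√1445078 ≈ 1202.1*I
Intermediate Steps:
√(274*(-7320) + 560602) = √(-2005680 + 560602) = √(-1445078) = I*√1445078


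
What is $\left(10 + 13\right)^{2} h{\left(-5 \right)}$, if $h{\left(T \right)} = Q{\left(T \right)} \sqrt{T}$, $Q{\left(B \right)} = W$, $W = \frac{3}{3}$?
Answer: $529 i \sqrt{5} \approx 1182.9 i$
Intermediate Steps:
$W = 1$ ($W = 3 \cdot \frac{1}{3} = 1$)
$Q{\left(B \right)} = 1$
$h{\left(T \right)} = \sqrt{T}$ ($h{\left(T \right)} = 1 \sqrt{T} = \sqrt{T}$)
$\left(10 + 13\right)^{2} h{\left(-5 \right)} = \left(10 + 13\right)^{2} \sqrt{-5} = 23^{2} i \sqrt{5} = 529 i \sqrt{5}$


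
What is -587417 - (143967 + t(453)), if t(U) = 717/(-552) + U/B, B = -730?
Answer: -49119620529/67160 ≈ -7.3138e+5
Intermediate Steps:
t(U) = -239/184 - U/730 (t(U) = 717/(-552) + U/(-730) = 717*(-1/552) + U*(-1/730) = -239/184 - U/730)
-587417 - (143967 + t(453)) = -587417 - (143967 + (-239/184 - 1/730*453)) = -587417 - (143967 + (-239/184 - 453/730)) = -587417 - (143967 - 128911/67160) = -587417 - 1*9668694809/67160 = -587417 - 9668694809/67160 = -49119620529/67160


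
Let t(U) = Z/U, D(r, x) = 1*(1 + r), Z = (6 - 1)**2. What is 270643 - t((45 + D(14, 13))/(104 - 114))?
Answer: 1623883/6 ≈ 2.7065e+5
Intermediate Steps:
Z = 25 (Z = 5**2 = 25)
D(r, x) = 1 + r
t(U) = 25/U
270643 - t((45 + D(14, 13))/(104 - 114)) = 270643 - 25/((45 + (1 + 14))/(104 - 114)) = 270643 - 25/((45 + 15)/(-10)) = 270643 - 25/(60*(-1/10)) = 270643 - 25/(-6) = 270643 - 25*(-1)/6 = 270643 - 1*(-25/6) = 270643 + 25/6 = 1623883/6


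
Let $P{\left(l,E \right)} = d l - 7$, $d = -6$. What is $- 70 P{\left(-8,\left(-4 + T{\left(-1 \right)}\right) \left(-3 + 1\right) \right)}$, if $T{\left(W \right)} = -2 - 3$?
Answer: $-2870$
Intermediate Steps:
$T{\left(W \right)} = -5$ ($T{\left(W \right)} = -2 - 3 = -5$)
$P{\left(l,E \right)} = -7 - 6 l$ ($P{\left(l,E \right)} = - 6 l - 7 = -7 - 6 l$)
$- 70 P{\left(-8,\left(-4 + T{\left(-1 \right)}\right) \left(-3 + 1\right) \right)} = - 70 \left(-7 - -48\right) = - 70 \left(-7 + 48\right) = \left(-70\right) 41 = -2870$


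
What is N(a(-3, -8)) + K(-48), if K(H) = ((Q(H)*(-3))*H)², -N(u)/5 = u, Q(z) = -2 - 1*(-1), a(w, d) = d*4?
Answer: 20896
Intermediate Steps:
a(w, d) = 4*d
Q(z) = -1 (Q(z) = -2 + 1 = -1)
N(u) = -5*u
K(H) = 9*H² (K(H) = ((-1*(-3))*H)² = (3*H)² = 9*H²)
N(a(-3, -8)) + K(-48) = -20*(-8) + 9*(-48)² = -5*(-32) + 9*2304 = 160 + 20736 = 20896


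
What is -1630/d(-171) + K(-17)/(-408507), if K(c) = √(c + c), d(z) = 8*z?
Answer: 815/684 - I*√34/408507 ≈ 1.1915 - 1.4274e-5*I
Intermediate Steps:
K(c) = √2*√c (K(c) = √(2*c) = √2*√c)
-1630/d(-171) + K(-17)/(-408507) = -1630/(8*(-171)) + (√2*√(-17))/(-408507) = -1630/(-1368) + (√2*(I*√17))*(-1/408507) = -1630*(-1/1368) + (I*√34)*(-1/408507) = 815/684 - I*√34/408507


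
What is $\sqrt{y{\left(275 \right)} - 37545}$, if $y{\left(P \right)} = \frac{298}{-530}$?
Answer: $\frac{i \sqrt{2636637110}}{265} \approx 193.77 i$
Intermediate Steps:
$y{\left(P \right)} = - \frac{149}{265}$ ($y{\left(P \right)} = 298 \left(- \frac{1}{530}\right) = - \frac{149}{265}$)
$\sqrt{y{\left(275 \right)} - 37545} = \sqrt{- \frac{149}{265} - 37545} = \sqrt{- \frac{9949574}{265}} = \frac{i \sqrt{2636637110}}{265}$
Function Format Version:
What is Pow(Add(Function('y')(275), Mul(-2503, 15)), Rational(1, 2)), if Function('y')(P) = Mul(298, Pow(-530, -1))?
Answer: Mul(Rational(1, 265), I, Pow(2636637110, Rational(1, 2))) ≈ Mul(193.77, I)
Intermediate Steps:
Function('y')(P) = Rational(-149, 265) (Function('y')(P) = Mul(298, Rational(-1, 530)) = Rational(-149, 265))
Pow(Add(Function('y')(275), Mul(-2503, 15)), Rational(1, 2)) = Pow(Add(Rational(-149, 265), Mul(-2503, 15)), Rational(1, 2)) = Pow(Add(Rational(-149, 265), -37545), Rational(1, 2)) = Pow(Rational(-9949574, 265), Rational(1, 2)) = Mul(Rational(1, 265), I, Pow(2636637110, Rational(1, 2)))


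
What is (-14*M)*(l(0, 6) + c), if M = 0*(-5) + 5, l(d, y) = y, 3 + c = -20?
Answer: 1190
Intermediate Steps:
c = -23 (c = -3 - 20 = -23)
M = 5 (M = 0 + 5 = 5)
(-14*M)*(l(0, 6) + c) = (-14*5)*(6 - 23) = -70*(-17) = 1190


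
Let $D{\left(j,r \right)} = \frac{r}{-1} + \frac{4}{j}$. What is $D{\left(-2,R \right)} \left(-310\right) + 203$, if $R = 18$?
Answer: $6403$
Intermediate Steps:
$D{\left(j,r \right)} = - r + \frac{4}{j}$ ($D{\left(j,r \right)} = r \left(-1\right) + \frac{4}{j} = - r + \frac{4}{j}$)
$D{\left(-2,R \right)} \left(-310\right) + 203 = \left(\left(-1\right) 18 + \frac{4}{-2}\right) \left(-310\right) + 203 = \left(-18 + 4 \left(- \frac{1}{2}\right)\right) \left(-310\right) + 203 = \left(-18 - 2\right) \left(-310\right) + 203 = \left(-20\right) \left(-310\right) + 203 = 6200 + 203 = 6403$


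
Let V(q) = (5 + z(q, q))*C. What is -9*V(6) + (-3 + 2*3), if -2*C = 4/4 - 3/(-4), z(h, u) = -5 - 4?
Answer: -57/2 ≈ -28.500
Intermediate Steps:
z(h, u) = -9
C = -7/8 (C = -(4/4 - 3/(-4))/2 = -(4*(¼) - 3*(-¼))/2 = -(1 + ¾)/2 = -½*7/4 = -7/8 ≈ -0.87500)
V(q) = 7/2 (V(q) = (5 - 9)*(-7/8) = -4*(-7/8) = 7/2)
-9*V(6) + (-3 + 2*3) = -9*7/2 + (-3 + 2*3) = -63/2 + (-3 + 6) = -63/2 + 3 = -57/2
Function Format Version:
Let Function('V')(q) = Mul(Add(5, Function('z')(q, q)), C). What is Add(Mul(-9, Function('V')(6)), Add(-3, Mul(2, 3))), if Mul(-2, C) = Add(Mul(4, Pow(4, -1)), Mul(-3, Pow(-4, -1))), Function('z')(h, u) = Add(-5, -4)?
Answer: Rational(-57, 2) ≈ -28.500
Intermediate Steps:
Function('z')(h, u) = -9
C = Rational(-7, 8) (C = Mul(Rational(-1, 2), Add(Mul(4, Pow(4, -1)), Mul(-3, Pow(-4, -1)))) = Mul(Rational(-1, 2), Add(Mul(4, Rational(1, 4)), Mul(-3, Rational(-1, 4)))) = Mul(Rational(-1, 2), Add(1, Rational(3, 4))) = Mul(Rational(-1, 2), Rational(7, 4)) = Rational(-7, 8) ≈ -0.87500)
Function('V')(q) = Rational(7, 2) (Function('V')(q) = Mul(Add(5, -9), Rational(-7, 8)) = Mul(-4, Rational(-7, 8)) = Rational(7, 2))
Add(Mul(-9, Function('V')(6)), Add(-3, Mul(2, 3))) = Add(Mul(-9, Rational(7, 2)), Add(-3, Mul(2, 3))) = Add(Rational(-63, 2), Add(-3, 6)) = Add(Rational(-63, 2), 3) = Rational(-57, 2)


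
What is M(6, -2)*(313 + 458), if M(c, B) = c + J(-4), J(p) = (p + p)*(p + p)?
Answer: 53970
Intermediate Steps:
J(p) = 4*p**2 (J(p) = (2*p)*(2*p) = 4*p**2)
M(c, B) = 64 + c (M(c, B) = c + 4*(-4)**2 = c + 4*16 = c + 64 = 64 + c)
M(6, -2)*(313 + 458) = (64 + 6)*(313 + 458) = 70*771 = 53970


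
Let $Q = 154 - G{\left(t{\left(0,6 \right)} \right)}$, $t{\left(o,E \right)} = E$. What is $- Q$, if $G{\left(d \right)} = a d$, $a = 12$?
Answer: $-82$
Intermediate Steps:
$G{\left(d \right)} = 12 d$
$Q = 82$ ($Q = 154 - 12 \cdot 6 = 154 - 72 = 82$)
$- Q = \left(-1\right) 82 = -82$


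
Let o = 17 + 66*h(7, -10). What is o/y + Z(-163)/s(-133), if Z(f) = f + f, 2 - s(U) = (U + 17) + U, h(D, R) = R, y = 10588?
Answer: -3613081/2657588 ≈ -1.3595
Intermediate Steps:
s(U) = -15 - 2*U (s(U) = 2 - ((U + 17) + U) = 2 - ((17 + U) + U) = 2 - (17 + 2*U) = 2 + (-17 - 2*U) = -15 - 2*U)
Z(f) = 2*f
o = -643 (o = 17 + 66*(-10) = 17 - 660 = -643)
o/y + Z(-163)/s(-133) = -643/10588 + (2*(-163))/(-15 - 2*(-133)) = -643*1/10588 - 326/(-15 + 266) = -643/10588 - 326/251 = -3613081/2657588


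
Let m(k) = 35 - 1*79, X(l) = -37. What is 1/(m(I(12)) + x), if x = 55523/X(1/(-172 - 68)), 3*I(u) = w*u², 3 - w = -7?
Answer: -37/57151 ≈ -0.00064741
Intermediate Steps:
w = 10 (w = 3 - 1*(-7) = 3 + 7 = 10)
I(u) = 10*u²/3 (I(u) = (10*u²)/3 = 10*u²/3)
m(k) = -44 (m(k) = 35 - 79 = -44)
x = -55523/37 (x = 55523/(-37) = 55523*(-1/37) = -55523/37 ≈ -1500.6)
1/(m(I(12)) + x) = 1/(-44 - 55523/37) = 1/(-57151/37) = -37/57151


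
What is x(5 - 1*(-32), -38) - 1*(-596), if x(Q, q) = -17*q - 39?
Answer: 1203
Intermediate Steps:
x(Q, q) = -39 - 17*q
x(5 - 1*(-32), -38) - 1*(-596) = (-39 - 17*(-38)) - 1*(-596) = (-39 + 646) + 596 = 607 + 596 = 1203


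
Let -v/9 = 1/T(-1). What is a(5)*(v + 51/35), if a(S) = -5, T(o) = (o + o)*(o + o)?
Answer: 111/28 ≈ 3.9643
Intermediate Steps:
T(o) = 4*o**2 (T(o) = (2*o)*(2*o) = 4*o**2)
v = -9/4 (v = -9/(4*(-1)**2) = -9/(4*1) = -9/4 ≈ -2.2500)
a(5)*(v + 51/35) = -5*(-9/4 + 51/35) = -5*(-111/140) = 111/28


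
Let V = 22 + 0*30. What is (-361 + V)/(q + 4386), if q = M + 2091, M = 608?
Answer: -339/7085 ≈ -0.047848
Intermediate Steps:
q = 2699 (q = 608 + 2091 = 2699)
V = 22 (V = 22 + 0 = 22)
(-361 + V)/(q + 4386) = (-361 + 22)/(2699 + 4386) = -339/7085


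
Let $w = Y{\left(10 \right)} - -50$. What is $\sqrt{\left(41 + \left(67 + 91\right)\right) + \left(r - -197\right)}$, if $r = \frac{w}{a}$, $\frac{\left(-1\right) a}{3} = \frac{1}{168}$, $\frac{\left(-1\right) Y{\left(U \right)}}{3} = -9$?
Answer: $2 i \sqrt{979} \approx 62.578 i$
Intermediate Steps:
$Y{\left(U \right)} = 27$ ($Y{\left(U \right)} = \left(-3\right) \left(-9\right) = 27$)
$w = 77$ ($w = 27 - -50 = 27 + 50 = 77$)
$a = - \frac{1}{56}$ ($a = - \frac{3}{168} = \left(-3\right) \frac{1}{168} = - \frac{1}{56} \approx -0.017857$)
$r = -4312$ ($r = \frac{77}{- \frac{1}{56}} = 77 \left(-56\right) = -4312$)
$\sqrt{\left(41 + \left(67 + 91\right)\right) + \left(r - -197\right)} = \sqrt{\left(41 + \left(67 + 91\right)\right) - 4115} = \sqrt{\left(41 + 158\right) + \left(-4312 + 197\right)} = \sqrt{199 - 4115} = \sqrt{-3916} = 2 i \sqrt{979}$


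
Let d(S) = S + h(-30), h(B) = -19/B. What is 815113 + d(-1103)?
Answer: 24420319/30 ≈ 8.1401e+5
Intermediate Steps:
d(S) = 19/30 + S (d(S) = S - 19/(-30) = S - 19*(-1/30) = S + 19/30 = 19/30 + S)
815113 + d(-1103) = 815113 + (19/30 - 1103) = 815113 - 33071/30 = 24420319/30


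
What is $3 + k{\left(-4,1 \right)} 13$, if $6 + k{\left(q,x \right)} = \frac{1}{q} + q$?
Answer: $- \frac{521}{4} \approx -130.25$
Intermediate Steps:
$k{\left(q,x \right)} = -6 + q + \frac{1}{q}$ ($k{\left(q,x \right)} = -6 + \left(\frac{1}{q} + q\right) = -6 + \left(q + \frac{1}{q}\right) = -6 + q + \frac{1}{q}$)
$3 + k{\left(-4,1 \right)} 13 = 3 + \left(-6 - 4 + \frac{1}{-4}\right) 13 = 3 + \left(-6 - 4 - \frac{1}{4}\right) 13 = 3 - \frac{533}{4} = - \frac{521}{4}$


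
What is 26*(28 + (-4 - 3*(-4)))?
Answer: 936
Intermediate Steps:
26*(28 + (-4 - 3*(-4))) = 26*(28 + (-4 + 12)) = 26*(28 + 8) = 26*36 = 936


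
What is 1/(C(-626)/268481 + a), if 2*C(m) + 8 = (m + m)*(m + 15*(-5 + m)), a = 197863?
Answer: 929/183836585 ≈ 5.0534e-6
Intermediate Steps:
C(m) = -4 + m*(-75 + 16*m) (C(m) = -4 + ((m + m)*(m + 15*(-5 + m)))/2 = -4 + ((2*m)*(m + (-75 + 15*m)))/2 = -4 + ((2*m)*(-75 + 16*m))/2 = -4 + (2*m*(-75 + 16*m))/2 = -4 + m*(-75 + 16*m))
1/(C(-626)/268481 + a) = 1/((-4 - 75*(-626) + 16*(-626)²)/268481 + 197863) = 1/((-4 + 46950 + 16*391876)*(1/268481) + 197863) = 1/((-4 + 46950 + 6270016)*(1/268481) + 197863) = 1/(6316962*(1/268481) + 197863) = 1/(21858/929 + 197863) = 1/(183836585/929) = 929/183836585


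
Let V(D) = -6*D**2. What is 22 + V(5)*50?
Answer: -7478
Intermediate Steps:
22 + V(5)*50 = 22 - 6*5**2*50 = 22 - 6*25*50 = 22 - 150*50 = 22 - 7500 = -7478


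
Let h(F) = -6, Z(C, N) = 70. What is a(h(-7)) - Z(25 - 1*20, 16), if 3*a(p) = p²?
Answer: -58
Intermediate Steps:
a(p) = p²/3
a(h(-7)) - Z(25 - 1*20, 16) = (⅓)*(-6)² - 1*70 = (⅓)*36 - 70 = 12 - 70 = -58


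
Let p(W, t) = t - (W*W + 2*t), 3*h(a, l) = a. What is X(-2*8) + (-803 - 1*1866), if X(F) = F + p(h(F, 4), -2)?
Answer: -24403/9 ≈ -2711.4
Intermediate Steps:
h(a, l) = a/3
p(W, t) = -t - W² (p(W, t) = t - (W² + 2*t) = t + (-W² - 2*t) = -t - W²)
X(F) = 2 + F - F²/9 (X(F) = F + (-1*(-2) - (F/3)²) = F + (2 - F²/9) = 2 + F - F²/9)
X(-2*8) + (-803 - 1*1866) = (2 - 2*8 - (-2*8)²/9) + (-803 - 1*1866) = (2 - 16 - ⅑*(-16)²) + (-803 - 1866) = (2 - 16 - ⅑*256) - 2669 = (2 - 16 - 256/9) - 2669 = -382/9 - 2669 = -24403/9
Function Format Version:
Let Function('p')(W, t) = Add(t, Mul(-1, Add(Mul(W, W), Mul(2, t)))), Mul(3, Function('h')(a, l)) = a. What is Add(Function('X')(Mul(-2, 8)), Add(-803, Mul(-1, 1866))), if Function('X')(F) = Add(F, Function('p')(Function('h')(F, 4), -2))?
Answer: Rational(-24403, 9) ≈ -2711.4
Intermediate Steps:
Function('h')(a, l) = Mul(Rational(1, 3), a)
Function('p')(W, t) = Add(Mul(-1, t), Mul(-1, Pow(W, 2))) (Function('p')(W, t) = Add(t, Mul(-1, Add(Pow(W, 2), Mul(2, t)))) = Add(t, Add(Mul(-1, Pow(W, 2)), Mul(-2, t))) = Add(Mul(-1, t), Mul(-1, Pow(W, 2))))
Function('X')(F) = Add(2, F, Mul(Rational(-1, 9), Pow(F, 2))) (Function('X')(F) = Add(F, Add(Mul(-1, -2), Mul(-1, Pow(Mul(Rational(1, 3), F), 2)))) = Add(F, Add(2, Mul(-1, Mul(Rational(1, 9), Pow(F, 2))))) = Add(F, Add(2, Mul(Rational(-1, 9), Pow(F, 2)))) = Add(2, F, Mul(Rational(-1, 9), Pow(F, 2))))
Add(Function('X')(Mul(-2, 8)), Add(-803, Mul(-1, 1866))) = Add(Add(2, Mul(-2, 8), Mul(Rational(-1, 9), Pow(Mul(-2, 8), 2))), Add(-803, Mul(-1, 1866))) = Add(Add(2, -16, Mul(Rational(-1, 9), Pow(-16, 2))), Add(-803, -1866)) = Add(Add(2, -16, Mul(Rational(-1, 9), 256)), -2669) = Add(Add(2, -16, Rational(-256, 9)), -2669) = Add(Rational(-382, 9), -2669) = Rational(-24403, 9)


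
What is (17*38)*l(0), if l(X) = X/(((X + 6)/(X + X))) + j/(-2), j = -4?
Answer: 1292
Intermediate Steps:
l(X) = 2 + 2*X²/(6 + X) (l(X) = X/(((X + 6)/(X + X))) - 4/(-2) = X/(((6 + X)/((2*X)))) - 4*(-½) = X/(((6 + X)*(1/(2*X)))) + 2 = X/(((6 + X)/(2*X))) + 2 = X*(2*X/(6 + X)) + 2 = 2*X²/(6 + X) + 2 = 2 + 2*X²/(6 + X))
(17*38)*l(0) = (17*38)*(2*(6 + 0 + 0²)/(6 + 0)) = 646*(2*(6 + 0 + 0)/6) = 646*(2*(⅙)*6) = 646*2 = 1292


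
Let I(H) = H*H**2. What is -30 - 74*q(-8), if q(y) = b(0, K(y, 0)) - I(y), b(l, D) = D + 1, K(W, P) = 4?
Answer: -38288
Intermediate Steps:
b(l, D) = 1 + D
I(H) = H**3
q(y) = 5 - y**3 (q(y) = (1 + 4) - y**3 = 5 - y**3)
-30 - 74*q(-8) = -30 - 74*(5 - 1*(-8)**3) = -30 - 74*(5 - 1*(-512)) = -30 - 74*(5 + 512) = -30 - 74*517 = -30 - 38258 = -38288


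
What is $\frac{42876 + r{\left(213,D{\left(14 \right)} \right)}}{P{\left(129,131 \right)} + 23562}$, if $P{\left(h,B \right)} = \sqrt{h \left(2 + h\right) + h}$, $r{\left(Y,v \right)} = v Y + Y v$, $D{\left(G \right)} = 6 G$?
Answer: $\frac{5355}{1604} - \frac{15 \sqrt{473}}{17644} \approx 3.32$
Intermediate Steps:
$r{\left(Y,v \right)} = 2 Y v$ ($r{\left(Y,v \right)} = Y v + Y v = 2 Y v$)
$P{\left(h,B \right)} = \sqrt{h + h \left(2 + h\right)}$
$\frac{42876 + r{\left(213,D{\left(14 \right)} \right)}}{P{\left(129,131 \right)} + 23562} = \frac{42876 + 2 \cdot 213 \cdot 6 \cdot 14}{\sqrt{129 \left(3 + 129\right)} + 23562} = \frac{42876 + 2 \cdot 213 \cdot 84}{\sqrt{129 \cdot 132} + 23562} = \frac{42876 + 35784}{\sqrt{17028} + 23562} = \frac{78660}{6 \sqrt{473} + 23562} = \frac{78660}{23562 + 6 \sqrt{473}}$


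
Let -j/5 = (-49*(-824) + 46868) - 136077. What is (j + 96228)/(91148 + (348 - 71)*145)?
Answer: 340393/131313 ≈ 2.5922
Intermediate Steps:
j = 244165 (j = -5*((-49*(-824) + 46868) - 136077) = -5*((40376 + 46868) - 136077) = -5*(87244 - 136077) = -5*(-48833) = 244165)
(j + 96228)/(91148 + (348 - 71)*145) = (244165 + 96228)/(91148 + (348 - 71)*145) = 340393/(91148 + 277*145) = 340393/(91148 + 40165) = 340393/131313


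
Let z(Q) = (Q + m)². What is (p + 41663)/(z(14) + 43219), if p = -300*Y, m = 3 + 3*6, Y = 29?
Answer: 32963/44444 ≈ 0.74167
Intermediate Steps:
m = 21 (m = 3 + 18 = 21)
p = -8700 (p = -300*29 = -8700)
z(Q) = (21 + Q)² (z(Q) = (Q + 21)² = (21 + Q)²)
(p + 41663)/(z(14) + 43219) = (-8700 + 41663)/((21 + 14)² + 43219) = 32963/(35² + 43219) = 32963/(1225 + 43219) = 32963/44444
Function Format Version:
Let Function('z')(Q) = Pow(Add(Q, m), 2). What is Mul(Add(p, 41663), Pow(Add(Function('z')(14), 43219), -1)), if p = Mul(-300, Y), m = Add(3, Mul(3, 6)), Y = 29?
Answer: Rational(32963, 44444) ≈ 0.74167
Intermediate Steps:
m = 21 (m = Add(3, 18) = 21)
p = -8700 (p = Mul(-300, 29) = -8700)
Function('z')(Q) = Pow(Add(21, Q), 2) (Function('z')(Q) = Pow(Add(Q, 21), 2) = Pow(Add(21, Q), 2))
Mul(Add(p, 41663), Pow(Add(Function('z')(14), 43219), -1)) = Mul(Add(-8700, 41663), Pow(Add(Pow(Add(21, 14), 2), 43219), -1)) = Mul(32963, Pow(Add(Pow(35, 2), 43219), -1)) = Mul(32963, Pow(Add(1225, 43219), -1)) = Mul(32963, Pow(44444, -1)) = Mul(32963, Rational(1, 44444)) = Rational(32963, 44444)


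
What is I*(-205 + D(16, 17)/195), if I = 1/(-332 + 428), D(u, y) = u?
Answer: -39959/18720 ≈ -2.1346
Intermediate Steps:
I = 1/96 ≈ 0.010417
I*(-205 + D(16, 17)/195) = (-205 + 16/195)/96 = (1/96)*(-39959/195) = -39959/18720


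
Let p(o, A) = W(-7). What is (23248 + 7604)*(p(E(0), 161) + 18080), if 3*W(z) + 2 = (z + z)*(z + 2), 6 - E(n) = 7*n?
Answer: 558503472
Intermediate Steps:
E(n) = 6 - 7*n
W(z) = -2/3 + 2*z*(2 + z)/3 (W(z) = -2/3 + ((z + z)*(z + 2))/3 = -2/3 + ((2*z)*(2 + z))/3 = -2/3 + (2*z*(2 + z))/3 = -2/3 + 2*z*(2 + z)/3)
p(o, A) = 68/3 (p(o, A) = -2/3 + (2/3)*(-7)**2 + (4/3)*(-7) = -2/3 + (2/3)*49 - 28/3 = -2/3 + 98/3 - 28/3 = 68/3)
(23248 + 7604)*(p(E(0), 161) + 18080) = (23248 + 7604)*(68/3 + 18080) = 30852*(54308/3) = 558503472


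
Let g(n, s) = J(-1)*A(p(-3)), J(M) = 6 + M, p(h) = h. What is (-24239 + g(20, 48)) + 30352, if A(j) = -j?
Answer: 6128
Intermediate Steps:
g(n, s) = 15 (g(n, s) = (6 - 1)*(-1*(-3)) = 5*3 = 15)
(-24239 + g(20, 48)) + 30352 = (-24239 + 15) + 30352 = -24224 + 30352 = 6128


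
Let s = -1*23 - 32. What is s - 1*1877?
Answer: -1932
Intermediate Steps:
s = -55 (s = -23 - 32 = -55)
s - 1*1877 = -55 - 1*1877 = -55 - 1877 = -1932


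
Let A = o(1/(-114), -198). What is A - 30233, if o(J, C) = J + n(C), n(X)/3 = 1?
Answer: -3446221/114 ≈ -30230.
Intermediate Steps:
n(X) = 3 (n(X) = 3*1 = 3)
o(J, C) = 3 + J (o(J, C) = J + 3 = 3 + J)
A = 341/114 (A = 3 + 1/(-114) = 3 - 1/114 = 341/114 ≈ 2.9912)
A - 30233 = 341/114 - 30233 = -3446221/114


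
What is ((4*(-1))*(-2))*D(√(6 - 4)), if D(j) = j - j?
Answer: 0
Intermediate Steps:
D(j) = 0
((4*(-1))*(-2))*D(√(6 - 4)) = ((4*(-1))*(-2))*0 = -4*(-2)*0 = 8*0 = 0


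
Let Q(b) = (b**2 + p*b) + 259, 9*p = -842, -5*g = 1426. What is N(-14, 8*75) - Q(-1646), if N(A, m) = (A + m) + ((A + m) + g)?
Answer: -128820629/45 ≈ -2.8627e+6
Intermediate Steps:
g = -1426/5 (g = -1/5*1426 = -1426/5 ≈ -285.20)
p = -842/9 (p = (1/9)*(-842) = -842/9 ≈ -93.556)
Q(b) = 259 + b**2 - 842*b/9 (Q(b) = (b**2 - 842*b/9) + 259 = 259 + b**2 - 842*b/9)
N(A, m) = -1426/5 + 2*A + 2*m (N(A, m) = (A + m) + ((A + m) - 1426/5) = (A + m) + (-1426/5 + A + m) = -1426/5 + 2*A + 2*m)
N(-14, 8*75) - Q(-1646) = (-1426/5 + 2*(-14) + 2*(8*75)) - (259 + (-1646)**2 - 842/9*(-1646)) = (-1426/5 - 28 + 2*600) - (259 + 2709316 + 1385932/9) = (-1426/5 - 28 + 1200) - 1*25772107/9 = 4434/5 - 25772107/9 = -128820629/45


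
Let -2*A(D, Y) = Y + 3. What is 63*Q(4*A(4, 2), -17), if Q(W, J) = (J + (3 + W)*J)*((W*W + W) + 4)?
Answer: 604044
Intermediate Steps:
A(D, Y) = -3/2 - Y/2 (A(D, Y) = -(Y + 3)/2 = -(3 + Y)/2 = -3/2 - Y/2)
Q(W, J) = (J + J*(3 + W))*(4 + W + W²) (Q(W, J) = (J + J*(3 + W))*((W² + W) + 4) = (J + J*(3 + W))*((W + W²) + 4) = (J + J*(3 + W))*(4 + W + W²))
63*Q(4*A(4, 2), -17) = 63*(-17*(16 + (4*(-3/2 - ½*2))³ + 5*(4*(-3/2 - ½*2))² + 8*(4*(-3/2 - ½*2)))) = 63*(-17*(16 + (4*(-3/2 - 1))³ + 5*(4*(-3/2 - 1))² + 8*(4*(-3/2 - 1)))) = 63*(-17*(16 + (4*(-5/2))³ + 5*(4*(-5/2))² + 8*(4*(-5/2)))) = 63*(-17*(16 + (-10)³ + 5*(-10)² + 8*(-10))) = 63*(-17*(16 - 1000 + 5*100 - 80)) = 63*(-17*(16 - 1000 + 500 - 80)) = 63*(-17*(-564)) = 63*9588 = 604044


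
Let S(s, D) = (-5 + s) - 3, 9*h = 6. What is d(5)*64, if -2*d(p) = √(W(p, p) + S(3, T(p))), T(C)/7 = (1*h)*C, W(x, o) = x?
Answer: 0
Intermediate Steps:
h = ⅔ (h = (⅑)*6 = ⅔ ≈ 0.66667)
T(C) = 14*C/3 (T(C) = 7*((1*(⅔))*C) = 7*(2*C/3) = 14*C/3)
S(s, D) = -8 + s
d(p) = -√(-5 + p)/2 (d(p) = -√(p + (-8 + 3))/2 = -√(p - 5)/2 = -√(-5 + p)/2)
d(5)*64 = -√(-5 + 5)/2*64 = -√0/2*64 = -½*0*64 = 0*64 = 0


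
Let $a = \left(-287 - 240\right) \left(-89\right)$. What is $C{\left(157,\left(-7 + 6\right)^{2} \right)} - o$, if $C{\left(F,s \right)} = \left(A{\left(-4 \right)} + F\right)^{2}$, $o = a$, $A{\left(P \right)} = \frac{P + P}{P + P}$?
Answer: $-21939$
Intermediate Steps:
$A{\left(P \right)} = 1$ ($A{\left(P \right)} = \frac{2 P}{2 P} = 2 P \frac{1}{2 P} = 1$)
$a = 46903$ ($a = \left(-527\right) \left(-89\right) = 46903$)
$o = 46903$
$C{\left(F,s \right)} = \left(1 + F\right)^{2}$
$C{\left(157,\left(-7 + 6\right)^{2} \right)} - o = \left(1 + 157\right)^{2} - 46903 = 158^{2} - 46903 = 24964 - 46903 = -21939$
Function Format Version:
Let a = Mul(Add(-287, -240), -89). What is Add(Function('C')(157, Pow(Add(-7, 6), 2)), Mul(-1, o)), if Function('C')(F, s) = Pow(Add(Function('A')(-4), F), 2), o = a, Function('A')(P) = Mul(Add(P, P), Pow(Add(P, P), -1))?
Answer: -21939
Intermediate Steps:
Function('A')(P) = 1 (Function('A')(P) = Mul(Mul(2, P), Pow(Mul(2, P), -1)) = Mul(Mul(2, P), Mul(Rational(1, 2), Pow(P, -1))) = 1)
a = 46903 (a = Mul(-527, -89) = 46903)
o = 46903
Function('C')(F, s) = Pow(Add(1, F), 2)
Add(Function('C')(157, Pow(Add(-7, 6), 2)), Mul(-1, o)) = Add(Pow(Add(1, 157), 2), Mul(-1, 46903)) = Add(Pow(158, 2), -46903) = Add(24964, -46903) = -21939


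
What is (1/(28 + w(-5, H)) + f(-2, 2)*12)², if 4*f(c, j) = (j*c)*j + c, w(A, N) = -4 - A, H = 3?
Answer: 755161/841 ≈ 897.93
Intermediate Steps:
f(c, j) = c/4 + c*j²/4 (f(c, j) = ((j*c)*j + c)/4 = ((c*j)*j + c)/4 = (c*j² + c)/4 = (c + c*j²)/4 = c/4 + c*j²/4)
(1/(28 + w(-5, H)) + f(-2, 2)*12)² = (1/(28 + (-4 - 1*(-5))) + ((¼)*(-2)*(1 + 2²))*12)² = (1/(28 + (-4 + 5)) + ((¼)*(-2)*(1 + 4))*12)² = (1/(28 + 1) + ((¼)*(-2)*5)*12)² = (1/29 - 5/2*12)² = (1/29 - 30)² = (-869/29)² = 755161/841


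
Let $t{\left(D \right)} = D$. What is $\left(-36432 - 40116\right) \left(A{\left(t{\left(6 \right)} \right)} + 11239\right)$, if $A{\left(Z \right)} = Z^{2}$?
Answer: $-863078700$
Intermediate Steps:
$\left(-36432 - 40116\right) \left(A{\left(t{\left(6 \right)} \right)} + 11239\right) = \left(-36432 - 40116\right) \left(6^{2} + 11239\right) = - 76548 \left(36 + 11239\right) = \left(-76548\right) 11275 = -863078700$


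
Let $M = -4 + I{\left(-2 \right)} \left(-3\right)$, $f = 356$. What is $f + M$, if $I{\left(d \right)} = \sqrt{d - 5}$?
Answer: $352 - 3 i \sqrt{7} \approx 352.0 - 7.9373 i$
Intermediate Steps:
$I{\left(d \right)} = \sqrt{-5 + d}$
$M = -4 - 3 i \sqrt{7}$ ($M = -4 + \sqrt{-5 - 2} \left(-3\right) = -4 + \sqrt{-7} \left(-3\right) = -4 + i \sqrt{7} \left(-3\right) = -4 - 3 i \sqrt{7} \approx -4.0 - 7.9373 i$)
$f + M = 356 - \left(4 + 3 i \sqrt{7}\right) = 352 - 3 i \sqrt{7}$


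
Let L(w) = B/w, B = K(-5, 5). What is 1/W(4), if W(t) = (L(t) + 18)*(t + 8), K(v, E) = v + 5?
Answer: 1/216 ≈ 0.0046296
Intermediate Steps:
K(v, E) = 5 + v
B = 0 (B = 5 - 5 = 0)
L(w) = 0 (L(w) = 0/w = 0)
W(t) = 144 + 18*t (W(t) = (0 + 18)*(t + 8) = 18*(8 + t) = 144 + 18*t)
1/W(4) = 1/(144 + 18*4) = 1/(144 + 72) = 1/216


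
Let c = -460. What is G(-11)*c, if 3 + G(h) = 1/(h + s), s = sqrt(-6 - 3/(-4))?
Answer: 143428/101 + 184*I*sqrt(21)/101 ≈ 1420.1 + 8.3484*I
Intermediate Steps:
s = I*sqrt(21)/2 (s = sqrt(-6 - 3*(-1/4)) = sqrt(-6 + 3/4) = sqrt(-21/4) = I*sqrt(21)/2 ≈ 2.2913*I)
G(h) = -3 + 1/(h + I*sqrt(21)/2)
G(-11)*c = ((2 - 6*(-11) - 3*I*sqrt(21))/(2*(-11) + I*sqrt(21)))*(-460) = ((2 + 66 - 3*I*sqrt(21))/(-22 + I*sqrt(21)))*(-460) = ((68 - 3*I*sqrt(21))/(-22 + I*sqrt(21)))*(-460) = -460*(68 - 3*I*sqrt(21))/(-22 + I*sqrt(21))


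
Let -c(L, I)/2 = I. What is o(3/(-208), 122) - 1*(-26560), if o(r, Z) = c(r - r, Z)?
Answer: 26316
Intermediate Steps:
c(L, I) = -2*I
o(r, Z) = -2*Z
o(3/(-208), 122) - 1*(-26560) = -2*122 - 1*(-26560) = -244 + 26560 = 26316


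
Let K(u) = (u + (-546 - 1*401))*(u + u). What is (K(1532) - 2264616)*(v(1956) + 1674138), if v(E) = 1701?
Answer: -791290955664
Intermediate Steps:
K(u) = 2*u*(-947 + u) (K(u) = (u + (-546 - 401))*(2*u) = (u - 947)*(2*u) = (-947 + u)*(2*u) = 2*u*(-947 + u))
(K(1532) - 2264616)*(v(1956) + 1674138) = (2*1532*(-947 + 1532) - 2264616)*(1701 + 1674138) = (2*1532*585 - 2264616)*1675839 = (1792440 - 2264616)*1675839 = -472176*1675839 = -791290955664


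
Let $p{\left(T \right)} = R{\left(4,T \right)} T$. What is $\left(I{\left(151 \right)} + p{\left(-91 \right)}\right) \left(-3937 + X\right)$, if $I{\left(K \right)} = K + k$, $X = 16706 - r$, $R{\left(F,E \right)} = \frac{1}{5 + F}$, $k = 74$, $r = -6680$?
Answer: $4179374$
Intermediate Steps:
$p{\left(T \right)} = \frac{T}{9}$ ($p{\left(T \right)} = \frac{T}{5 + 4} = \frac{T}{9}$)
$X = 23386$ ($X = 16706 - -6680 = 16706 + 6680 = 23386$)
$I{\left(K \right)} = 74 + K$ ($I{\left(K \right)} = K + 74 = 74 + K$)
$\left(I{\left(151 \right)} + p{\left(-91 \right)}\right) \left(-3937 + X\right) = \left(\left(74 + 151\right) + \frac{1}{9} \left(-91\right)\right) \left(-3937 + 23386\right) = \left(225 - \frac{91}{9}\right) 19449 = \frac{1934}{9} \cdot 19449 = 4179374$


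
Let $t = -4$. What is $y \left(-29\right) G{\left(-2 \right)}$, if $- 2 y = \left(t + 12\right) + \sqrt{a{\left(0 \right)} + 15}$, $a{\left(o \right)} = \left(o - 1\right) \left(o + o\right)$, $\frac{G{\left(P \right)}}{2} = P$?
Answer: $-464 - 58 \sqrt{15} \approx -688.63$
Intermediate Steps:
$G{\left(P \right)} = 2 P$
$a{\left(o \right)} = 2 o \left(-1 + o\right)$ ($a{\left(o \right)} = \left(-1 + o\right) 2 o = 2 o \left(-1 + o\right)$)
$y = -4 - \frac{\sqrt{15}}{2}$ ($y = - \frac{\left(-4 + 12\right) + \sqrt{2 \cdot 0 \left(-1 + 0\right) + 15}}{2} = - \frac{8 + \sqrt{2 \cdot 0 \left(-1\right) + 15}}{2} = - \frac{8 + \sqrt{0 + 15}}{2} = - \frac{8 + \sqrt{15}}{2} = -4 - \frac{\sqrt{15}}{2} \approx -5.9365$)
$y \left(-29\right) G{\left(-2 \right)} = \left(-4 - \frac{\sqrt{15}}{2}\right) \left(-29\right) 2 \left(-2\right) = \left(116 + \frac{29 \sqrt{15}}{2}\right) \left(-4\right) = -464 - 58 \sqrt{15}$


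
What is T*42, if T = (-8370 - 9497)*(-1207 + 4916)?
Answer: -2783285526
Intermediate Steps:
T = -66268703 (T = -17867*3709 = -66268703)
T*42 = -66268703*42 = -2783285526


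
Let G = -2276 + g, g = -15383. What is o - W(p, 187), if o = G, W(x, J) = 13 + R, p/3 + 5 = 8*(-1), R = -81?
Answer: -17591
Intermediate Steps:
p = -39 (p = -15 + 3*(8*(-1)) = -15 + 3*(-8) = -15 - 24 = -39)
W(x, J) = -68 (W(x, J) = 13 - 81 = -68)
G = -17659 (G = -2276 - 15383 = -17659)
o = -17659
o - W(p, 187) = -17659 - 1*(-68) = -17659 + 68 = -17591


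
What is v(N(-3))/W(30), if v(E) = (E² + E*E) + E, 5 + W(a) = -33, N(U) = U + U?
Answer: -33/19 ≈ -1.7368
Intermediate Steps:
N(U) = 2*U
W(a) = -38 (W(a) = -5 - 33 = -38)
v(E) = E + 2*E² (v(E) = (E² + E²) + E = 2*E² + E = E + 2*E²)
v(N(-3))/W(30) = ((2*(-3))*(1 + 2*(2*(-3))))/(-38) = -6*(1 + 2*(-6))*(-1/38) = -6*(1 - 12)*(-1/38) = -6*(-11)*(-1/38) = 66*(-1/38) = -33/19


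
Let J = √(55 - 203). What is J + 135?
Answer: 135 + 2*I*√37 ≈ 135.0 + 12.166*I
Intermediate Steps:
J = 2*I*√37 (J = √(-148) = 2*I*√37 ≈ 12.166*I)
J + 135 = 2*I*√37 + 135 = 135 + 2*I*√37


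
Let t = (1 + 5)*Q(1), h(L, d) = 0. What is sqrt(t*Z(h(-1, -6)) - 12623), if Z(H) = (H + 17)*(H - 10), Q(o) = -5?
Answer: I*sqrt(7523) ≈ 86.735*I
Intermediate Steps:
Z(H) = (-10 + H)*(17 + H) (Z(H) = (17 + H)*(-10 + H) = (-10 + H)*(17 + H))
t = -30 (t = (1 + 5)*(-5) = 6*(-5) = -30)
sqrt(t*Z(h(-1, -6)) - 12623) = sqrt(-30*(-170 + 0**2 + 7*0) - 12623) = sqrt(-30*(-170 + 0 + 0) - 12623) = sqrt(-30*(-170) - 12623) = sqrt(5100 - 12623) = sqrt(-7523) = I*sqrt(7523)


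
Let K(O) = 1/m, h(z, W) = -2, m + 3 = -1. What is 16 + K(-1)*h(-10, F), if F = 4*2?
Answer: 33/2 ≈ 16.500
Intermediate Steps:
m = -4 (m = -3 - 1 = -4)
F = 8
K(O) = -¼ (K(O) = 1/(-4) = -¼)
16 + K(-1)*h(-10, F) = 16 - ¼*(-2) = 16 + ½ = 33/2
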